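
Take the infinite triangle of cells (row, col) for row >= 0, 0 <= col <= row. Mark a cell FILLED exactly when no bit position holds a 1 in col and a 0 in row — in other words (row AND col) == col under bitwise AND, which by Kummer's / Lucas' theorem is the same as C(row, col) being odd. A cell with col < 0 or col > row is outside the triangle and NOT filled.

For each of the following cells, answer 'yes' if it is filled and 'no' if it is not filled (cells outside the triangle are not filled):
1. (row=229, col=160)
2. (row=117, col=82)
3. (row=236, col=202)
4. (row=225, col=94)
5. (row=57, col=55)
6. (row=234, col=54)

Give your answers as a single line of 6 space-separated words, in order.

Answer: yes no no no no no

Derivation:
(229,160): row=0b11100101, col=0b10100000, row AND col = 0b10100000 = 160; 160 == 160 -> filled
(117,82): row=0b1110101, col=0b1010010, row AND col = 0b1010000 = 80; 80 != 82 -> empty
(236,202): row=0b11101100, col=0b11001010, row AND col = 0b11001000 = 200; 200 != 202 -> empty
(225,94): row=0b11100001, col=0b1011110, row AND col = 0b1000000 = 64; 64 != 94 -> empty
(57,55): row=0b111001, col=0b110111, row AND col = 0b110001 = 49; 49 != 55 -> empty
(234,54): row=0b11101010, col=0b110110, row AND col = 0b100010 = 34; 34 != 54 -> empty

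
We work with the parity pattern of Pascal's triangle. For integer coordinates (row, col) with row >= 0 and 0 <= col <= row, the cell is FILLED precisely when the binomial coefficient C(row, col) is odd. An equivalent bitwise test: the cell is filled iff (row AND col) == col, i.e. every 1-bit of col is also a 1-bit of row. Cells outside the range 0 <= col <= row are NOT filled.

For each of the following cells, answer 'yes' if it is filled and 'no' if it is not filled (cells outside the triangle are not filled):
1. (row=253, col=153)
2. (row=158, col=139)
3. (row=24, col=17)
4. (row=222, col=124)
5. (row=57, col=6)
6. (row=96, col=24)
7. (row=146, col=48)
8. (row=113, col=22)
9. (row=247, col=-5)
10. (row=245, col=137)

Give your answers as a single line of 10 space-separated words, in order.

(253,153): row=0b11111101, col=0b10011001, row AND col = 0b10011001 = 153; 153 == 153 -> filled
(158,139): row=0b10011110, col=0b10001011, row AND col = 0b10001010 = 138; 138 != 139 -> empty
(24,17): row=0b11000, col=0b10001, row AND col = 0b10000 = 16; 16 != 17 -> empty
(222,124): row=0b11011110, col=0b1111100, row AND col = 0b1011100 = 92; 92 != 124 -> empty
(57,6): row=0b111001, col=0b110, row AND col = 0b0 = 0; 0 != 6 -> empty
(96,24): row=0b1100000, col=0b11000, row AND col = 0b0 = 0; 0 != 24 -> empty
(146,48): row=0b10010010, col=0b110000, row AND col = 0b10000 = 16; 16 != 48 -> empty
(113,22): row=0b1110001, col=0b10110, row AND col = 0b10000 = 16; 16 != 22 -> empty
(247,-5): col outside [0, 247] -> not filled
(245,137): row=0b11110101, col=0b10001001, row AND col = 0b10000001 = 129; 129 != 137 -> empty

Answer: yes no no no no no no no no no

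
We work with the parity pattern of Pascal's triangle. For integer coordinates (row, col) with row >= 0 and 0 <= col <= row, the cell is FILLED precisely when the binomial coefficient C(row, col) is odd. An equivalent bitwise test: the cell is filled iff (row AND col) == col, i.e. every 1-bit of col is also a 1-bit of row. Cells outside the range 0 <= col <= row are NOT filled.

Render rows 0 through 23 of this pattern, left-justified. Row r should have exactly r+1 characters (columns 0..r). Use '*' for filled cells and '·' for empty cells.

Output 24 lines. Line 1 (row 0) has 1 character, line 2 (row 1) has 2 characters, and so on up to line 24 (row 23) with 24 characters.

r0=0: *
r1=1: **
r2=10: *·*
r3=11: ****
r4=100: *···*
r5=101: **··**
r6=110: *·*·*·*
r7=111: ********
r8=1000: *·······*
r9=1001: **······**
r10=1010: *·*·····*·*
r11=1011: ****····****
r12=1100: *···*···*···*
r13=1101: **··**··**··**
r14=1110: *·*·*·*·*·*·*·*
r15=1111: ****************
r16=10000: *···············*
r17=10001: **··············**
r18=10010: *·*·············*·*
r19=10011: ****············****
r20=10100: *···*···········*···*
r21=10101: **··**··········**··**
r22=10110: *·*·*·*·········*·*·*·*
r23=10111: ********········********

Answer: *
**
*·*
****
*···*
**··**
*·*·*·*
********
*·······*
**······**
*·*·····*·*
****····****
*···*···*···*
**··**··**··**
*·*·*·*·*·*·*·*
****************
*···············*
**··············**
*·*·············*·*
****············****
*···*···········*···*
**··**··········**··**
*·*·*·*·········*·*·*·*
********········********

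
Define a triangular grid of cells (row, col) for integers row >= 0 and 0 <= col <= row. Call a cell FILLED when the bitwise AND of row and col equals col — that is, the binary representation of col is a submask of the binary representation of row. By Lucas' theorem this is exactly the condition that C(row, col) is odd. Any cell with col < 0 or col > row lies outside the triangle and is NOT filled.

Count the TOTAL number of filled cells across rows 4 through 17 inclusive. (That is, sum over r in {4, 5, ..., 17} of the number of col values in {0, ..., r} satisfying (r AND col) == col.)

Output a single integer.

Answer: 78

Derivation:
r4=100 pc1: +2 =2
r5=101 pc2: +4 =6
r6=110 pc2: +4 =10
r7=111 pc3: +8 =18
r8=1000 pc1: +2 =20
r9=1001 pc2: +4 =24
r10=1010 pc2: +4 =28
r11=1011 pc3: +8 =36
r12=1100 pc2: +4 =40
r13=1101 pc3: +8 =48
r14=1110 pc3: +8 =56
r15=1111 pc4: +16 =72
r16=10000 pc1: +2 =74
r17=10001 pc2: +4 =78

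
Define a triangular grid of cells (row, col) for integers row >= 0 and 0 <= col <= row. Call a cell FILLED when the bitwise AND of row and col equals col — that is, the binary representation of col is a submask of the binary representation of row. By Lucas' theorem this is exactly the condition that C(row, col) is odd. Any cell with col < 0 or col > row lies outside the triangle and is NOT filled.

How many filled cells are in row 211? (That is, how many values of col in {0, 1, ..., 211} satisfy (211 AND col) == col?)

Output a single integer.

211 in binary = 11010011
popcount(211) = number of 1-bits in 11010011 = 5
A col c satisfies (211 AND c) == c iff every set bit of c is also set in 211; each of the 5 set bits of 211 can independently be on or off in c.
count = 2^5 = 32

Answer: 32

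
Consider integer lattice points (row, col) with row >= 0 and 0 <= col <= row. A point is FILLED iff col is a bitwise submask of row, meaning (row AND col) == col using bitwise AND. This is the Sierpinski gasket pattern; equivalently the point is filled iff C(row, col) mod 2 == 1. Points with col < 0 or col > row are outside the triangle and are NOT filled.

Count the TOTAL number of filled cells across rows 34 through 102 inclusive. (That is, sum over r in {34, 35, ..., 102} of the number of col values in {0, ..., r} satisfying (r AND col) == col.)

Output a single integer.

Answer: 1042

Derivation:
r34=100010 pc2: +4 =4
r35=100011 pc3: +8 =12
r36=100100 pc2: +4 =16
r37=100101 pc3: +8 =24
r38=100110 pc3: +8 =32
r39=100111 pc4: +16 =48
r40=101000 pc2: +4 =52
r41=101001 pc3: +8 =60
r42=101010 pc3: +8 =68
r43=101011 pc4: +16 =84
r44=101100 pc3: +8 =92
r45=101101 pc4: +16 =108
r46=101110 pc4: +16 =124
r47=101111 pc5: +32 =156
r48=110000 pc2: +4 =160
r49=110001 pc3: +8 =168
r50=110010 pc3: +8 =176
r51=110011 pc4: +16 =192
r52=110100 pc3: +8 =200
r53=110101 pc4: +16 =216
r54=110110 pc4: +16 =232
r55=110111 pc5: +32 =264
r56=111000 pc3: +8 =272
r57=111001 pc4: +16 =288
r58=111010 pc4: +16 =304
r59=111011 pc5: +32 =336
r60=111100 pc4: +16 =352
r61=111101 pc5: +32 =384
r62=111110 pc5: +32 =416
r63=111111 pc6: +64 =480
r64=1000000 pc1: +2 =482
r65=1000001 pc2: +4 =486
r66=1000010 pc2: +4 =490
r67=1000011 pc3: +8 =498
r68=1000100 pc2: +4 =502
r69=1000101 pc3: +8 =510
r70=1000110 pc3: +8 =518
r71=1000111 pc4: +16 =534
r72=1001000 pc2: +4 =538
r73=1001001 pc3: +8 =546
r74=1001010 pc3: +8 =554
r75=1001011 pc4: +16 =570
r76=1001100 pc3: +8 =578
r77=1001101 pc4: +16 =594
r78=1001110 pc4: +16 =610
r79=1001111 pc5: +32 =642
r80=1010000 pc2: +4 =646
r81=1010001 pc3: +8 =654
r82=1010010 pc3: +8 =662
r83=1010011 pc4: +16 =678
r84=1010100 pc3: +8 =686
r85=1010101 pc4: +16 =702
r86=1010110 pc4: +16 =718
r87=1010111 pc5: +32 =750
r88=1011000 pc3: +8 =758
r89=1011001 pc4: +16 =774
r90=1011010 pc4: +16 =790
r91=1011011 pc5: +32 =822
r92=1011100 pc4: +16 =838
r93=1011101 pc5: +32 =870
r94=1011110 pc5: +32 =902
r95=1011111 pc6: +64 =966
r96=1100000 pc2: +4 =970
r97=1100001 pc3: +8 =978
r98=1100010 pc3: +8 =986
r99=1100011 pc4: +16 =1002
r100=1100100 pc3: +8 =1010
r101=1100101 pc4: +16 =1026
r102=1100110 pc4: +16 =1042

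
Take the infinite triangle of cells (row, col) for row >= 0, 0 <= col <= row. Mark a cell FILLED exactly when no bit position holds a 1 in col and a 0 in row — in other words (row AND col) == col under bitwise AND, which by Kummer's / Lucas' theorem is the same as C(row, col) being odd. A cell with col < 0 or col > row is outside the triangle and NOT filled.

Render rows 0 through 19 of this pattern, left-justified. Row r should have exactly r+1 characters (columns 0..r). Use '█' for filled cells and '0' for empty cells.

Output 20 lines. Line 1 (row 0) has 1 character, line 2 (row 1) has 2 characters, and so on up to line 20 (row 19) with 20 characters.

Answer: █
██
█0█
████
█000█
██00██
█0█0█0█
████████
█0000000█
██000000██
█0█00000█0█
████0000████
█000█000█000█
██00██00██00██
█0█0█0█0█0█0█0█
████████████████
█000000000000000█
██00000000000000██
█0█0000000000000█0█
████000000000000████

Derivation:
r0=0: █
r1=1: ██
r2=10: █0█
r3=11: ████
r4=100: █000█
r5=101: ██00██
r6=110: █0█0█0█
r7=111: ████████
r8=1000: █0000000█
r9=1001: ██000000██
r10=1010: █0█00000█0█
r11=1011: ████0000████
r12=1100: █000█000█000█
r13=1101: ██00██00██00██
r14=1110: █0█0█0█0█0█0█0█
r15=1111: ████████████████
r16=10000: █000000000000000█
r17=10001: ██00000000000000██
r18=10010: █0█0000000000000█0█
r19=10011: ████000000000000████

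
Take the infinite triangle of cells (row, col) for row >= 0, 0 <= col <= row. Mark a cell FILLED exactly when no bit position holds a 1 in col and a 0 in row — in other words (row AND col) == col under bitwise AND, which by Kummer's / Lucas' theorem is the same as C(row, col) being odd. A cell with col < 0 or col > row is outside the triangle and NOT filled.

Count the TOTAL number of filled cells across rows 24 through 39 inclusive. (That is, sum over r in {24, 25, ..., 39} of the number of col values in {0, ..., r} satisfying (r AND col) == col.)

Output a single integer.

Answer: 162

Derivation:
r24=11000 pc2: +4 =4
r25=11001 pc3: +8 =12
r26=11010 pc3: +8 =20
r27=11011 pc4: +16 =36
r28=11100 pc3: +8 =44
r29=11101 pc4: +16 =60
r30=11110 pc4: +16 =76
r31=11111 pc5: +32 =108
r32=100000 pc1: +2 =110
r33=100001 pc2: +4 =114
r34=100010 pc2: +4 =118
r35=100011 pc3: +8 =126
r36=100100 pc2: +4 =130
r37=100101 pc3: +8 =138
r38=100110 pc3: +8 =146
r39=100111 pc4: +16 =162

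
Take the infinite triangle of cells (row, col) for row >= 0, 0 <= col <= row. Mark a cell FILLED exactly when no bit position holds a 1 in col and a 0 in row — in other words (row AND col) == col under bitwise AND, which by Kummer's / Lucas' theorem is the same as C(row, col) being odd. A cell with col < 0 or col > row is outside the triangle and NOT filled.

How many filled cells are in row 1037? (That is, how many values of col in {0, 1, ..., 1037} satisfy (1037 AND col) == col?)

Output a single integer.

1037 in binary = 10000001101
popcount(1037) = number of 1-bits in 10000001101 = 4
A col c satisfies (1037 AND c) == c iff every set bit of c is also set in 1037; each of the 4 set bits of 1037 can independently be on or off in c.
count = 2^4 = 16

Answer: 16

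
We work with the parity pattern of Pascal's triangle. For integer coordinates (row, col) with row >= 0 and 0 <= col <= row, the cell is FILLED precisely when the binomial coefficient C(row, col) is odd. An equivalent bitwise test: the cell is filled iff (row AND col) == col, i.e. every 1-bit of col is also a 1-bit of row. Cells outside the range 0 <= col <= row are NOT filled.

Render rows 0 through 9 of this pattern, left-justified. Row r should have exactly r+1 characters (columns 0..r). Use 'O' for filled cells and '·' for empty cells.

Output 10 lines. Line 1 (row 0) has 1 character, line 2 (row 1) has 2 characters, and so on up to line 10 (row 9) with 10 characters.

Answer: O
OO
O·O
OOOO
O···O
OO··OO
O·O·O·O
OOOOOOOO
O·······O
OO······OO

Derivation:
r0=0: O
r1=1: OO
r2=10: O·O
r3=11: OOOO
r4=100: O···O
r5=101: OO··OO
r6=110: O·O·O·O
r7=111: OOOOOOOO
r8=1000: O·······O
r9=1001: OO······OO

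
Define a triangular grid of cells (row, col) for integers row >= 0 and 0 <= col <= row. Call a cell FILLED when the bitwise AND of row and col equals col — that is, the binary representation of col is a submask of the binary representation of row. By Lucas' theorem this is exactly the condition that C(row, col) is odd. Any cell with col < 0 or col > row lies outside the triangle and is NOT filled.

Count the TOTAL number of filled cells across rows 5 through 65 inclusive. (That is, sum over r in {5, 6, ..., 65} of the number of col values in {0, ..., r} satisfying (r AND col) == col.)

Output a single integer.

r5=101 pc2: +4 =4
r6=110 pc2: +4 =8
r7=111 pc3: +8 =16
r8=1000 pc1: +2 =18
r9=1001 pc2: +4 =22
r10=1010 pc2: +4 =26
r11=1011 pc3: +8 =34
r12=1100 pc2: +4 =38
r13=1101 pc3: +8 =46
r14=1110 pc3: +8 =54
r15=1111 pc4: +16 =70
r16=10000 pc1: +2 =72
r17=10001 pc2: +4 =76
r18=10010 pc2: +4 =80
r19=10011 pc3: +8 =88
r20=10100 pc2: +4 =92
r21=10101 pc3: +8 =100
r22=10110 pc3: +8 =108
r23=10111 pc4: +16 =124
r24=11000 pc2: +4 =128
r25=11001 pc3: +8 =136
r26=11010 pc3: +8 =144
r27=11011 pc4: +16 =160
r28=11100 pc3: +8 =168
r29=11101 pc4: +16 =184
r30=11110 pc4: +16 =200
r31=11111 pc5: +32 =232
r32=100000 pc1: +2 =234
r33=100001 pc2: +4 =238
r34=100010 pc2: +4 =242
r35=100011 pc3: +8 =250
r36=100100 pc2: +4 =254
r37=100101 pc3: +8 =262
r38=100110 pc3: +8 =270
r39=100111 pc4: +16 =286
r40=101000 pc2: +4 =290
r41=101001 pc3: +8 =298
r42=101010 pc3: +8 =306
r43=101011 pc4: +16 =322
r44=101100 pc3: +8 =330
r45=101101 pc4: +16 =346
r46=101110 pc4: +16 =362
r47=101111 pc5: +32 =394
r48=110000 pc2: +4 =398
r49=110001 pc3: +8 =406
r50=110010 pc3: +8 =414
r51=110011 pc4: +16 =430
r52=110100 pc3: +8 =438
r53=110101 pc4: +16 =454
r54=110110 pc4: +16 =470
r55=110111 pc5: +32 =502
r56=111000 pc3: +8 =510
r57=111001 pc4: +16 =526
r58=111010 pc4: +16 =542
r59=111011 pc5: +32 =574
r60=111100 pc4: +16 =590
r61=111101 pc5: +32 =622
r62=111110 pc5: +32 =654
r63=111111 pc6: +64 =718
r64=1000000 pc1: +2 =720
r65=1000001 pc2: +4 =724

Answer: 724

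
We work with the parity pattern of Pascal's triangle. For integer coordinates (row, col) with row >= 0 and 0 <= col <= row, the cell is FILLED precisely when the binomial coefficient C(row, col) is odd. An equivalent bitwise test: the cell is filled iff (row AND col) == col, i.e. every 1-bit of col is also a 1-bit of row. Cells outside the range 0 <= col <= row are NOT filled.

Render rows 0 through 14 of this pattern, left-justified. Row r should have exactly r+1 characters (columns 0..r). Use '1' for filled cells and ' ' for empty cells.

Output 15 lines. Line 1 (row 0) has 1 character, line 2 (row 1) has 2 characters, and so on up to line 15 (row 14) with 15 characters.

Answer: 1
11
1 1
1111
1   1
11  11
1 1 1 1
11111111
1       1
11      11
1 1     1 1
1111    1111
1   1   1   1
11  11  11  11
1 1 1 1 1 1 1 1

Derivation:
r0=0: 1
r1=1: 11
r2=10: 1 1
r3=11: 1111
r4=100: 1   1
r5=101: 11  11
r6=110: 1 1 1 1
r7=111: 11111111
r8=1000: 1       1
r9=1001: 11      11
r10=1010: 1 1     1 1
r11=1011: 1111    1111
r12=1100: 1   1   1   1
r13=1101: 11  11  11  11
r14=1110: 1 1 1 1 1 1 1 1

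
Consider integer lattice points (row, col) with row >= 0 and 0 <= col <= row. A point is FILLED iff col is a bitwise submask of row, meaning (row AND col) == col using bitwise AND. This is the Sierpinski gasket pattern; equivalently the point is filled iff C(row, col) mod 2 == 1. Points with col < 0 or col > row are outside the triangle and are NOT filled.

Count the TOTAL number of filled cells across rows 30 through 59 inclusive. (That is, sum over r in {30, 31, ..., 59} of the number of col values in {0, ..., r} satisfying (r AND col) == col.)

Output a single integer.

Answer: 390

Derivation:
r30=11110 pc4: +16 =16
r31=11111 pc5: +32 =48
r32=100000 pc1: +2 =50
r33=100001 pc2: +4 =54
r34=100010 pc2: +4 =58
r35=100011 pc3: +8 =66
r36=100100 pc2: +4 =70
r37=100101 pc3: +8 =78
r38=100110 pc3: +8 =86
r39=100111 pc4: +16 =102
r40=101000 pc2: +4 =106
r41=101001 pc3: +8 =114
r42=101010 pc3: +8 =122
r43=101011 pc4: +16 =138
r44=101100 pc3: +8 =146
r45=101101 pc4: +16 =162
r46=101110 pc4: +16 =178
r47=101111 pc5: +32 =210
r48=110000 pc2: +4 =214
r49=110001 pc3: +8 =222
r50=110010 pc3: +8 =230
r51=110011 pc4: +16 =246
r52=110100 pc3: +8 =254
r53=110101 pc4: +16 =270
r54=110110 pc4: +16 =286
r55=110111 pc5: +32 =318
r56=111000 pc3: +8 =326
r57=111001 pc4: +16 =342
r58=111010 pc4: +16 =358
r59=111011 pc5: +32 =390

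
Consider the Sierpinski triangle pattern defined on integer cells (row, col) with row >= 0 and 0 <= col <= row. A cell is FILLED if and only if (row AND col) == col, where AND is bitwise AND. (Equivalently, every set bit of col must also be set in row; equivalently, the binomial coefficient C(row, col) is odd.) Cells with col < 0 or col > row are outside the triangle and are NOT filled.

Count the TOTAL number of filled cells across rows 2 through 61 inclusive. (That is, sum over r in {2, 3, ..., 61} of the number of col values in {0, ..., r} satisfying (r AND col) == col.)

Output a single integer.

r2=10 pc1: +2 =2
r3=11 pc2: +4 =6
r4=100 pc1: +2 =8
r5=101 pc2: +4 =12
r6=110 pc2: +4 =16
r7=111 pc3: +8 =24
r8=1000 pc1: +2 =26
r9=1001 pc2: +4 =30
r10=1010 pc2: +4 =34
r11=1011 pc3: +8 =42
r12=1100 pc2: +4 =46
r13=1101 pc3: +8 =54
r14=1110 pc3: +8 =62
r15=1111 pc4: +16 =78
r16=10000 pc1: +2 =80
r17=10001 pc2: +4 =84
r18=10010 pc2: +4 =88
r19=10011 pc3: +8 =96
r20=10100 pc2: +4 =100
r21=10101 pc3: +8 =108
r22=10110 pc3: +8 =116
r23=10111 pc4: +16 =132
r24=11000 pc2: +4 =136
r25=11001 pc3: +8 =144
r26=11010 pc3: +8 =152
r27=11011 pc4: +16 =168
r28=11100 pc3: +8 =176
r29=11101 pc4: +16 =192
r30=11110 pc4: +16 =208
r31=11111 pc5: +32 =240
r32=100000 pc1: +2 =242
r33=100001 pc2: +4 =246
r34=100010 pc2: +4 =250
r35=100011 pc3: +8 =258
r36=100100 pc2: +4 =262
r37=100101 pc3: +8 =270
r38=100110 pc3: +8 =278
r39=100111 pc4: +16 =294
r40=101000 pc2: +4 =298
r41=101001 pc3: +8 =306
r42=101010 pc3: +8 =314
r43=101011 pc4: +16 =330
r44=101100 pc3: +8 =338
r45=101101 pc4: +16 =354
r46=101110 pc4: +16 =370
r47=101111 pc5: +32 =402
r48=110000 pc2: +4 =406
r49=110001 pc3: +8 =414
r50=110010 pc3: +8 =422
r51=110011 pc4: +16 =438
r52=110100 pc3: +8 =446
r53=110101 pc4: +16 =462
r54=110110 pc4: +16 =478
r55=110111 pc5: +32 =510
r56=111000 pc3: +8 =518
r57=111001 pc4: +16 =534
r58=111010 pc4: +16 =550
r59=111011 pc5: +32 =582
r60=111100 pc4: +16 =598
r61=111101 pc5: +32 =630

Answer: 630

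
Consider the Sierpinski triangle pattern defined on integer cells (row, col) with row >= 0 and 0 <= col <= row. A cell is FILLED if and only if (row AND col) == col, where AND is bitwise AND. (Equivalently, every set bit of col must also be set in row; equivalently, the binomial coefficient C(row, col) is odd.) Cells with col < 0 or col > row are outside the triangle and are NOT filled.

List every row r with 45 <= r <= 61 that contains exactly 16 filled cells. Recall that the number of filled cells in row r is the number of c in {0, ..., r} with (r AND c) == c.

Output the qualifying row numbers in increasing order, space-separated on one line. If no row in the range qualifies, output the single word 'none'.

Row r has 2^popcount(r) filled cells, so we need popcount(r) = log2(16) = 4.
Scan r = 45..61 and keep those with exactly 4 one-bits:
r=45=101101 popcount=4 -> KEEP
r=46=101110 popcount=4 -> KEEP
r=47=101111 popcount=5 -> skip
r=48=110000 popcount=2 -> skip
r=49=110001 popcount=3 -> skip
r=50=110010 popcount=3 -> skip
r=51=110011 popcount=4 -> KEEP
r=52=110100 popcount=3 -> skip
r=53=110101 popcount=4 -> KEEP
r=54=110110 popcount=4 -> KEEP
r=55=110111 popcount=5 -> skip
r=56=111000 popcount=3 -> skip
r=57=111001 popcount=4 -> KEEP
r=58=111010 popcount=4 -> KEEP
r=59=111011 popcount=5 -> skip
r=60=111100 popcount=4 -> KEEP
r=61=111101 popcount=5 -> skip
Kept rows: 45 46 51 53 54 57 58 60

Answer: 45 46 51 53 54 57 58 60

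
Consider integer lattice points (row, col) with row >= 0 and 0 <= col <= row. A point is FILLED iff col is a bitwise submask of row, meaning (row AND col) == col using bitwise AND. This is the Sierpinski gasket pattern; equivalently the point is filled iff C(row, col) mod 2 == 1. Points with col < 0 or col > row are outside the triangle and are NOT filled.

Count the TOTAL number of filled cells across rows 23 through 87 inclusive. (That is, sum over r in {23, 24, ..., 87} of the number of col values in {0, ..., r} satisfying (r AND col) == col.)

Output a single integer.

r23=10111 pc4: +16 =16
r24=11000 pc2: +4 =20
r25=11001 pc3: +8 =28
r26=11010 pc3: +8 =36
r27=11011 pc4: +16 =52
r28=11100 pc3: +8 =60
r29=11101 pc4: +16 =76
r30=11110 pc4: +16 =92
r31=11111 pc5: +32 =124
r32=100000 pc1: +2 =126
r33=100001 pc2: +4 =130
r34=100010 pc2: +4 =134
r35=100011 pc3: +8 =142
r36=100100 pc2: +4 =146
r37=100101 pc3: +8 =154
r38=100110 pc3: +8 =162
r39=100111 pc4: +16 =178
r40=101000 pc2: +4 =182
r41=101001 pc3: +8 =190
r42=101010 pc3: +8 =198
r43=101011 pc4: +16 =214
r44=101100 pc3: +8 =222
r45=101101 pc4: +16 =238
r46=101110 pc4: +16 =254
r47=101111 pc5: +32 =286
r48=110000 pc2: +4 =290
r49=110001 pc3: +8 =298
r50=110010 pc3: +8 =306
r51=110011 pc4: +16 =322
r52=110100 pc3: +8 =330
r53=110101 pc4: +16 =346
r54=110110 pc4: +16 =362
r55=110111 pc5: +32 =394
r56=111000 pc3: +8 =402
r57=111001 pc4: +16 =418
r58=111010 pc4: +16 =434
r59=111011 pc5: +32 =466
r60=111100 pc4: +16 =482
r61=111101 pc5: +32 =514
r62=111110 pc5: +32 =546
r63=111111 pc6: +64 =610
r64=1000000 pc1: +2 =612
r65=1000001 pc2: +4 =616
r66=1000010 pc2: +4 =620
r67=1000011 pc3: +8 =628
r68=1000100 pc2: +4 =632
r69=1000101 pc3: +8 =640
r70=1000110 pc3: +8 =648
r71=1000111 pc4: +16 =664
r72=1001000 pc2: +4 =668
r73=1001001 pc3: +8 =676
r74=1001010 pc3: +8 =684
r75=1001011 pc4: +16 =700
r76=1001100 pc3: +8 =708
r77=1001101 pc4: +16 =724
r78=1001110 pc4: +16 =740
r79=1001111 pc5: +32 =772
r80=1010000 pc2: +4 =776
r81=1010001 pc3: +8 =784
r82=1010010 pc3: +8 =792
r83=1010011 pc4: +16 =808
r84=1010100 pc3: +8 =816
r85=1010101 pc4: +16 =832
r86=1010110 pc4: +16 =848
r87=1010111 pc5: +32 =880

Answer: 880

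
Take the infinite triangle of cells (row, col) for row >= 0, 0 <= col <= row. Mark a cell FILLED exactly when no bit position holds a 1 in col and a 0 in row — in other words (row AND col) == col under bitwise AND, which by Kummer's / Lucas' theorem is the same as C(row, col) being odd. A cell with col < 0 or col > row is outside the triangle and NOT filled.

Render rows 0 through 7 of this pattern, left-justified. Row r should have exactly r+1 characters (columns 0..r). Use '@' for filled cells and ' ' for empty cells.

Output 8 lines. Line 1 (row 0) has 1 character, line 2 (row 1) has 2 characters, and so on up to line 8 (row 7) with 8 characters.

Answer: @
@@
@ @
@@@@
@   @
@@  @@
@ @ @ @
@@@@@@@@

Derivation:
r0=0: @
r1=1: @@
r2=10: @ @
r3=11: @@@@
r4=100: @   @
r5=101: @@  @@
r6=110: @ @ @ @
r7=111: @@@@@@@@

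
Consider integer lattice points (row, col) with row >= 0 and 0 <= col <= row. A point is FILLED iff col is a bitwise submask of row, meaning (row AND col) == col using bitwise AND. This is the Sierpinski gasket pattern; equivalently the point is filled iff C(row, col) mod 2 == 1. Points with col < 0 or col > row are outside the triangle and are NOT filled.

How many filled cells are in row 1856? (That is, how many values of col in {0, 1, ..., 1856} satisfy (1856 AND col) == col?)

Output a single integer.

Answer: 16

Derivation:
1856 in binary = 11101000000
popcount(1856) = number of 1-bits in 11101000000 = 4
A col c satisfies (1856 AND c) == c iff every set bit of c is also set in 1856; each of the 4 set bits of 1856 can independently be on or off in c.
count = 2^4 = 16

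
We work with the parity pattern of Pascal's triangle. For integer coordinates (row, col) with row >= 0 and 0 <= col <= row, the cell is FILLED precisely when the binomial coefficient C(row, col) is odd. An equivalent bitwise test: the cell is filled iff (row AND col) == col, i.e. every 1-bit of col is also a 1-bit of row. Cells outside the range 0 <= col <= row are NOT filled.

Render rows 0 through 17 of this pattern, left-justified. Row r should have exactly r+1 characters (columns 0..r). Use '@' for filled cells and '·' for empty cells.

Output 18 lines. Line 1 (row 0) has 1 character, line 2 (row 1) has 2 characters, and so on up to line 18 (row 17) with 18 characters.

r0=0: @
r1=1: @@
r2=10: @·@
r3=11: @@@@
r4=100: @···@
r5=101: @@··@@
r6=110: @·@·@·@
r7=111: @@@@@@@@
r8=1000: @·······@
r9=1001: @@······@@
r10=1010: @·@·····@·@
r11=1011: @@@@····@@@@
r12=1100: @···@···@···@
r13=1101: @@··@@··@@··@@
r14=1110: @·@·@·@·@·@·@·@
r15=1111: @@@@@@@@@@@@@@@@
r16=10000: @···············@
r17=10001: @@··············@@

Answer: @
@@
@·@
@@@@
@···@
@@··@@
@·@·@·@
@@@@@@@@
@·······@
@@······@@
@·@·····@·@
@@@@····@@@@
@···@···@···@
@@··@@··@@··@@
@·@·@·@·@·@·@·@
@@@@@@@@@@@@@@@@
@···············@
@@··············@@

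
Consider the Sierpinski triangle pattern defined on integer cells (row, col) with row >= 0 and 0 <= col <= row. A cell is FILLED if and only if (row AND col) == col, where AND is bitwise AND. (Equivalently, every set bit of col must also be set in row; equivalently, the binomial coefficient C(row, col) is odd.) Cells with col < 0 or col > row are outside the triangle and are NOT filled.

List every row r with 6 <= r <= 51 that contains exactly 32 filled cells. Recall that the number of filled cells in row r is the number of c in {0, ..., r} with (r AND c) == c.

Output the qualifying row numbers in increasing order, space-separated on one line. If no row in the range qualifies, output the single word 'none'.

Answer: 31 47

Derivation:
Row r has 2^popcount(r) filled cells, so we need popcount(r) = log2(32) = 5.
Scan r = 6..51 and keep those with exactly 5 one-bits:
r=6=110 popcount=2 -> skip
r=7=111 popcount=3 -> skip
r=8=1000 popcount=1 -> skip
r=9=1001 popcount=2 -> skip
r=10=1010 popcount=2 -> skip
r=11=1011 popcount=3 -> skip
r=12=1100 popcount=2 -> skip
r=13=1101 popcount=3 -> skip
r=14=1110 popcount=3 -> skip
r=15=1111 popcount=4 -> skip
r=16=10000 popcount=1 -> skip
r=17=10001 popcount=2 -> skip
r=18=10010 popcount=2 -> skip
r=19=10011 popcount=3 -> skip
r=20=10100 popcount=2 -> skip
r=21=10101 popcount=3 -> skip
r=22=10110 popcount=3 -> skip
r=23=10111 popcount=4 -> skip
r=24=11000 popcount=2 -> skip
r=25=11001 popcount=3 -> skip
r=26=11010 popcount=3 -> skip
r=27=11011 popcount=4 -> skip
r=28=11100 popcount=3 -> skip
r=29=11101 popcount=4 -> skip
r=30=11110 popcount=4 -> skip
r=31=11111 popcount=5 -> KEEP
r=32=100000 popcount=1 -> skip
r=33=100001 popcount=2 -> skip
r=34=100010 popcount=2 -> skip
r=35=100011 popcount=3 -> skip
r=36=100100 popcount=2 -> skip
r=37=100101 popcount=3 -> skip
r=38=100110 popcount=3 -> skip
r=39=100111 popcount=4 -> skip
r=40=101000 popcount=2 -> skip
r=41=101001 popcount=3 -> skip
r=42=101010 popcount=3 -> skip
r=43=101011 popcount=4 -> skip
r=44=101100 popcount=3 -> skip
r=45=101101 popcount=4 -> skip
r=46=101110 popcount=4 -> skip
r=47=101111 popcount=5 -> KEEP
r=48=110000 popcount=2 -> skip
r=49=110001 popcount=3 -> skip
r=50=110010 popcount=3 -> skip
r=51=110011 popcount=4 -> skip
Kept rows: 31 47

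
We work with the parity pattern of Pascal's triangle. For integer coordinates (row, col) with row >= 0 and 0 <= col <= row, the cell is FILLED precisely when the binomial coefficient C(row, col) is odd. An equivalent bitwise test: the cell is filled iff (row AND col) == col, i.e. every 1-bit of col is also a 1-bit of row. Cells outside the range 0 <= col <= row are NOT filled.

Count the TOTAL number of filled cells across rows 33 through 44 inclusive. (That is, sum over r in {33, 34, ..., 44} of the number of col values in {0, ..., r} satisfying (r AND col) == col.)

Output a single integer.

Answer: 96

Derivation:
r33=100001 pc2: +4 =4
r34=100010 pc2: +4 =8
r35=100011 pc3: +8 =16
r36=100100 pc2: +4 =20
r37=100101 pc3: +8 =28
r38=100110 pc3: +8 =36
r39=100111 pc4: +16 =52
r40=101000 pc2: +4 =56
r41=101001 pc3: +8 =64
r42=101010 pc3: +8 =72
r43=101011 pc4: +16 =88
r44=101100 pc3: +8 =96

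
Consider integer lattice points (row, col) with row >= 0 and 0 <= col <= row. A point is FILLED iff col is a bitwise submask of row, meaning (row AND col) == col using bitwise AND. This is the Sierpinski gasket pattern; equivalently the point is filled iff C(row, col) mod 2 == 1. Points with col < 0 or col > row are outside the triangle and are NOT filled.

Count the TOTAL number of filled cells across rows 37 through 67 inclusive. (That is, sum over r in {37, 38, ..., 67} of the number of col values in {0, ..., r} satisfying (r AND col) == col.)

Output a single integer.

r37=100101 pc3: +8 =8
r38=100110 pc3: +8 =16
r39=100111 pc4: +16 =32
r40=101000 pc2: +4 =36
r41=101001 pc3: +8 =44
r42=101010 pc3: +8 =52
r43=101011 pc4: +16 =68
r44=101100 pc3: +8 =76
r45=101101 pc4: +16 =92
r46=101110 pc4: +16 =108
r47=101111 pc5: +32 =140
r48=110000 pc2: +4 =144
r49=110001 pc3: +8 =152
r50=110010 pc3: +8 =160
r51=110011 pc4: +16 =176
r52=110100 pc3: +8 =184
r53=110101 pc4: +16 =200
r54=110110 pc4: +16 =216
r55=110111 pc5: +32 =248
r56=111000 pc3: +8 =256
r57=111001 pc4: +16 =272
r58=111010 pc4: +16 =288
r59=111011 pc5: +32 =320
r60=111100 pc4: +16 =336
r61=111101 pc5: +32 =368
r62=111110 pc5: +32 =400
r63=111111 pc6: +64 =464
r64=1000000 pc1: +2 =466
r65=1000001 pc2: +4 =470
r66=1000010 pc2: +4 =474
r67=1000011 pc3: +8 =482

Answer: 482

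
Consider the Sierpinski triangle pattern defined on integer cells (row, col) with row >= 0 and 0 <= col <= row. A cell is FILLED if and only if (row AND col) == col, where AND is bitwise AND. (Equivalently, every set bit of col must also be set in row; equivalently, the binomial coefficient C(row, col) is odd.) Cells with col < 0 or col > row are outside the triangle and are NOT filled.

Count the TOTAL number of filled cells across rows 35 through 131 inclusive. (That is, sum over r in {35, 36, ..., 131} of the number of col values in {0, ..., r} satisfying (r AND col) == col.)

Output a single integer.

r35=100011 pc3: +8 =8
r36=100100 pc2: +4 =12
r37=100101 pc3: +8 =20
r38=100110 pc3: +8 =28
r39=100111 pc4: +16 =44
r40=101000 pc2: +4 =48
r41=101001 pc3: +8 =56
r42=101010 pc3: +8 =64
r43=101011 pc4: +16 =80
r44=101100 pc3: +8 =88
r45=101101 pc4: +16 =104
r46=101110 pc4: +16 =120
r47=101111 pc5: +32 =152
r48=110000 pc2: +4 =156
r49=110001 pc3: +8 =164
r50=110010 pc3: +8 =172
r51=110011 pc4: +16 =188
r52=110100 pc3: +8 =196
r53=110101 pc4: +16 =212
r54=110110 pc4: +16 =228
r55=110111 pc5: +32 =260
r56=111000 pc3: +8 =268
r57=111001 pc4: +16 =284
r58=111010 pc4: +16 =300
r59=111011 pc5: +32 =332
r60=111100 pc4: +16 =348
r61=111101 pc5: +32 =380
r62=111110 pc5: +32 =412
r63=111111 pc6: +64 =476
r64=1000000 pc1: +2 =478
r65=1000001 pc2: +4 =482
r66=1000010 pc2: +4 =486
r67=1000011 pc3: +8 =494
r68=1000100 pc2: +4 =498
r69=1000101 pc3: +8 =506
r70=1000110 pc3: +8 =514
r71=1000111 pc4: +16 =530
r72=1001000 pc2: +4 =534
r73=1001001 pc3: +8 =542
r74=1001010 pc3: +8 =550
r75=1001011 pc4: +16 =566
r76=1001100 pc3: +8 =574
r77=1001101 pc4: +16 =590
r78=1001110 pc4: +16 =606
r79=1001111 pc5: +32 =638
r80=1010000 pc2: +4 =642
r81=1010001 pc3: +8 =650
r82=1010010 pc3: +8 =658
r83=1010011 pc4: +16 =674
r84=1010100 pc3: +8 =682
r85=1010101 pc4: +16 =698
r86=1010110 pc4: +16 =714
r87=1010111 pc5: +32 =746
r88=1011000 pc3: +8 =754
r89=1011001 pc4: +16 =770
r90=1011010 pc4: +16 =786
r91=1011011 pc5: +32 =818
r92=1011100 pc4: +16 =834
r93=1011101 pc5: +32 =866
r94=1011110 pc5: +32 =898
r95=1011111 pc6: +64 =962
r96=1100000 pc2: +4 =966
r97=1100001 pc3: +8 =974
r98=1100010 pc3: +8 =982
r99=1100011 pc4: +16 =998
r100=1100100 pc3: +8 =1006
r101=1100101 pc4: +16 =1022
r102=1100110 pc4: +16 =1038
r103=1100111 pc5: +32 =1070
r104=1101000 pc3: +8 =1078
r105=1101001 pc4: +16 =1094
r106=1101010 pc4: +16 =1110
r107=1101011 pc5: +32 =1142
r108=1101100 pc4: +16 =1158
r109=1101101 pc5: +32 =1190
r110=1101110 pc5: +32 =1222
r111=1101111 pc6: +64 =1286
r112=1110000 pc3: +8 =1294
r113=1110001 pc4: +16 =1310
r114=1110010 pc4: +16 =1326
r115=1110011 pc5: +32 =1358
r116=1110100 pc4: +16 =1374
r117=1110101 pc5: +32 =1406
r118=1110110 pc5: +32 =1438
r119=1110111 pc6: +64 =1502
r120=1111000 pc4: +16 =1518
r121=1111001 pc5: +32 =1550
r122=1111010 pc5: +32 =1582
r123=1111011 pc6: +64 =1646
r124=1111100 pc5: +32 =1678
r125=1111101 pc6: +64 =1742
r126=1111110 pc6: +64 =1806
r127=1111111 pc7: +128 =1934
r128=10000000 pc1: +2 =1936
r129=10000001 pc2: +4 =1940
r130=10000010 pc2: +4 =1944
r131=10000011 pc3: +8 =1952

Answer: 1952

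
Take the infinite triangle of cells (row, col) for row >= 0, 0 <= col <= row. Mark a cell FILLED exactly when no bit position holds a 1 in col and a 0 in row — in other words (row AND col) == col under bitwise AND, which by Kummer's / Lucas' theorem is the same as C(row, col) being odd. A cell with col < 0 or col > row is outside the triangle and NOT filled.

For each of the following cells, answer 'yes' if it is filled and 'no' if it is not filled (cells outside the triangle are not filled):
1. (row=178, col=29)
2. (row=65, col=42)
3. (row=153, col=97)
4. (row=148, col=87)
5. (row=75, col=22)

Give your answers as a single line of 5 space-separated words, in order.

Answer: no no no no no

Derivation:
(178,29): row=0b10110010, col=0b11101, row AND col = 0b10000 = 16; 16 != 29 -> empty
(65,42): row=0b1000001, col=0b101010, row AND col = 0b0 = 0; 0 != 42 -> empty
(153,97): row=0b10011001, col=0b1100001, row AND col = 0b1 = 1; 1 != 97 -> empty
(148,87): row=0b10010100, col=0b1010111, row AND col = 0b10100 = 20; 20 != 87 -> empty
(75,22): row=0b1001011, col=0b10110, row AND col = 0b10 = 2; 2 != 22 -> empty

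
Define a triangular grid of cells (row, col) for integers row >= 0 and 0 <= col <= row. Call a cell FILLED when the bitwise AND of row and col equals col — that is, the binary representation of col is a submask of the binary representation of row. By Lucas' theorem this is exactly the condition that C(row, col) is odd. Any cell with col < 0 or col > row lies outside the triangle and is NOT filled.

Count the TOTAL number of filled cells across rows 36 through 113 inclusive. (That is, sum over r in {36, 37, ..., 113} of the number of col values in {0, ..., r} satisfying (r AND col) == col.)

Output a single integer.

Answer: 1302

Derivation:
r36=100100 pc2: +4 =4
r37=100101 pc3: +8 =12
r38=100110 pc3: +8 =20
r39=100111 pc4: +16 =36
r40=101000 pc2: +4 =40
r41=101001 pc3: +8 =48
r42=101010 pc3: +8 =56
r43=101011 pc4: +16 =72
r44=101100 pc3: +8 =80
r45=101101 pc4: +16 =96
r46=101110 pc4: +16 =112
r47=101111 pc5: +32 =144
r48=110000 pc2: +4 =148
r49=110001 pc3: +8 =156
r50=110010 pc3: +8 =164
r51=110011 pc4: +16 =180
r52=110100 pc3: +8 =188
r53=110101 pc4: +16 =204
r54=110110 pc4: +16 =220
r55=110111 pc5: +32 =252
r56=111000 pc3: +8 =260
r57=111001 pc4: +16 =276
r58=111010 pc4: +16 =292
r59=111011 pc5: +32 =324
r60=111100 pc4: +16 =340
r61=111101 pc5: +32 =372
r62=111110 pc5: +32 =404
r63=111111 pc6: +64 =468
r64=1000000 pc1: +2 =470
r65=1000001 pc2: +4 =474
r66=1000010 pc2: +4 =478
r67=1000011 pc3: +8 =486
r68=1000100 pc2: +4 =490
r69=1000101 pc3: +8 =498
r70=1000110 pc3: +8 =506
r71=1000111 pc4: +16 =522
r72=1001000 pc2: +4 =526
r73=1001001 pc3: +8 =534
r74=1001010 pc3: +8 =542
r75=1001011 pc4: +16 =558
r76=1001100 pc3: +8 =566
r77=1001101 pc4: +16 =582
r78=1001110 pc4: +16 =598
r79=1001111 pc5: +32 =630
r80=1010000 pc2: +4 =634
r81=1010001 pc3: +8 =642
r82=1010010 pc3: +8 =650
r83=1010011 pc4: +16 =666
r84=1010100 pc3: +8 =674
r85=1010101 pc4: +16 =690
r86=1010110 pc4: +16 =706
r87=1010111 pc5: +32 =738
r88=1011000 pc3: +8 =746
r89=1011001 pc4: +16 =762
r90=1011010 pc4: +16 =778
r91=1011011 pc5: +32 =810
r92=1011100 pc4: +16 =826
r93=1011101 pc5: +32 =858
r94=1011110 pc5: +32 =890
r95=1011111 pc6: +64 =954
r96=1100000 pc2: +4 =958
r97=1100001 pc3: +8 =966
r98=1100010 pc3: +8 =974
r99=1100011 pc4: +16 =990
r100=1100100 pc3: +8 =998
r101=1100101 pc4: +16 =1014
r102=1100110 pc4: +16 =1030
r103=1100111 pc5: +32 =1062
r104=1101000 pc3: +8 =1070
r105=1101001 pc4: +16 =1086
r106=1101010 pc4: +16 =1102
r107=1101011 pc5: +32 =1134
r108=1101100 pc4: +16 =1150
r109=1101101 pc5: +32 =1182
r110=1101110 pc5: +32 =1214
r111=1101111 pc6: +64 =1278
r112=1110000 pc3: +8 =1286
r113=1110001 pc4: +16 =1302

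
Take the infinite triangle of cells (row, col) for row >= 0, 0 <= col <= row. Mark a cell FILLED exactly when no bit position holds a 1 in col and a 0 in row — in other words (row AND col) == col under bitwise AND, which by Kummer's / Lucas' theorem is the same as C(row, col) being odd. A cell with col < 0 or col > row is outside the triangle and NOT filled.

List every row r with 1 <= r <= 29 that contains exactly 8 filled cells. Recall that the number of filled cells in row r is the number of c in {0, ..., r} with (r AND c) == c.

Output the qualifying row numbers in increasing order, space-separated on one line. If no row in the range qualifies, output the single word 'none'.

Row r has 2^popcount(r) filled cells, so we need popcount(r) = log2(8) = 3.
Scan r = 1..29 and keep those with exactly 3 one-bits:
r=1=1 popcount=1 -> skip
r=2=10 popcount=1 -> skip
r=3=11 popcount=2 -> skip
r=4=100 popcount=1 -> skip
r=5=101 popcount=2 -> skip
r=6=110 popcount=2 -> skip
r=7=111 popcount=3 -> KEEP
r=8=1000 popcount=1 -> skip
r=9=1001 popcount=2 -> skip
r=10=1010 popcount=2 -> skip
r=11=1011 popcount=3 -> KEEP
r=12=1100 popcount=2 -> skip
r=13=1101 popcount=3 -> KEEP
r=14=1110 popcount=3 -> KEEP
r=15=1111 popcount=4 -> skip
r=16=10000 popcount=1 -> skip
r=17=10001 popcount=2 -> skip
r=18=10010 popcount=2 -> skip
r=19=10011 popcount=3 -> KEEP
r=20=10100 popcount=2 -> skip
r=21=10101 popcount=3 -> KEEP
r=22=10110 popcount=3 -> KEEP
r=23=10111 popcount=4 -> skip
r=24=11000 popcount=2 -> skip
r=25=11001 popcount=3 -> KEEP
r=26=11010 popcount=3 -> KEEP
r=27=11011 popcount=4 -> skip
r=28=11100 popcount=3 -> KEEP
r=29=11101 popcount=4 -> skip
Kept rows: 7 11 13 14 19 21 22 25 26 28

Answer: 7 11 13 14 19 21 22 25 26 28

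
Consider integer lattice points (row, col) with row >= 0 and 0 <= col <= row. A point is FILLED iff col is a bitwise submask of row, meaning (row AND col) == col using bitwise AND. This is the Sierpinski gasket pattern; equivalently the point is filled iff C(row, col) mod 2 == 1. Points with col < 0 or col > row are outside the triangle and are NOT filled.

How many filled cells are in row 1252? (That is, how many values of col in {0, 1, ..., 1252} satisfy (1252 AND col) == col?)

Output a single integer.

Answer: 32

Derivation:
1252 in binary = 10011100100
popcount(1252) = number of 1-bits in 10011100100 = 5
A col c satisfies (1252 AND c) == c iff every set bit of c is also set in 1252; each of the 5 set bits of 1252 can independently be on or off in c.
count = 2^5 = 32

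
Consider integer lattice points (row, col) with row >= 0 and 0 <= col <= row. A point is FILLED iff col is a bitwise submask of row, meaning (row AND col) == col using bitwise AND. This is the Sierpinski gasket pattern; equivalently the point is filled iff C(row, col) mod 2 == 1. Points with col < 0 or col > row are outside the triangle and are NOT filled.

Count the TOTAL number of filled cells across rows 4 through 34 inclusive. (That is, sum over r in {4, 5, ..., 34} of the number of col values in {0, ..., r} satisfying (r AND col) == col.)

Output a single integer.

r4=100 pc1: +2 =2
r5=101 pc2: +4 =6
r6=110 pc2: +4 =10
r7=111 pc3: +8 =18
r8=1000 pc1: +2 =20
r9=1001 pc2: +4 =24
r10=1010 pc2: +4 =28
r11=1011 pc3: +8 =36
r12=1100 pc2: +4 =40
r13=1101 pc3: +8 =48
r14=1110 pc3: +8 =56
r15=1111 pc4: +16 =72
r16=10000 pc1: +2 =74
r17=10001 pc2: +4 =78
r18=10010 pc2: +4 =82
r19=10011 pc3: +8 =90
r20=10100 pc2: +4 =94
r21=10101 pc3: +8 =102
r22=10110 pc3: +8 =110
r23=10111 pc4: +16 =126
r24=11000 pc2: +4 =130
r25=11001 pc3: +8 =138
r26=11010 pc3: +8 =146
r27=11011 pc4: +16 =162
r28=11100 pc3: +8 =170
r29=11101 pc4: +16 =186
r30=11110 pc4: +16 =202
r31=11111 pc5: +32 =234
r32=100000 pc1: +2 =236
r33=100001 pc2: +4 =240
r34=100010 pc2: +4 =244

Answer: 244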